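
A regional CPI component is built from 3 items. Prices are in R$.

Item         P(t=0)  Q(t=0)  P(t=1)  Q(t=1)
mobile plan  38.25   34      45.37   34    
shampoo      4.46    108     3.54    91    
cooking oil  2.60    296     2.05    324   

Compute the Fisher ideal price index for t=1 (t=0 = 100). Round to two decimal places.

Laspeyres component (base-period weights):
ΣP(t=1)Q(t=0) = 45.37×34 + 3.54×108 + 2.05×296 = 1542.58 + 382.32 + 606.8 = 2531.7
ΣP(t=0)Q(t=0) = 38.25×34 + 4.46×108 + 2.60×296 = 1300.5 + 481.68 + 769.6 = 2551.78
L = 2531.7 / 2551.78 × 100 = 99.2131
Paasche component (current-period weights):
ΣP(t=1)Q(t=1) = 45.37×34 + 3.54×91 + 2.05×324 = 1542.58 + 322.14 + 664.2 = 2528.92
ΣP(t=0)Q(t=1) = 38.25×34 + 4.46×91 + 2.60×324 = 1300.5 + 405.86 + 842.4 = 2548.76
P = 2528.92 / 2548.76 × 100 = 99.2216
Fisher = √(L × P) = √(99.2131 × 99.2216) = 99.2173

99.22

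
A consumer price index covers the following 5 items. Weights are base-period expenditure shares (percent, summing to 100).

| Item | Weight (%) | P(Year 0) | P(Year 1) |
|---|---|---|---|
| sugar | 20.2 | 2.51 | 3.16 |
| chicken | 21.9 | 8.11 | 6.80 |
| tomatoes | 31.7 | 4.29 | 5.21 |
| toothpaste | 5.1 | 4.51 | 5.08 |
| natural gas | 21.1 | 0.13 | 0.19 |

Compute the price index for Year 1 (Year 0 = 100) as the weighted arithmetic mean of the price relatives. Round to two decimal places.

sugar: 20.2 × (3.16/2.51) = 20.2 × 1.258964 = 25.4311
chicken: 21.9 × (6.80/8.11) = 21.9 × 0.838471 = 18.3625
tomatoes: 31.7 × (5.21/4.29) = 31.7 × 1.214452 = 38.4981
toothpaste: 5.1 × (5.08/4.51) = 5.1 × 1.126386 = 5.7446
natural gas: 21.1 × (0.19/0.13) = 21.1 × 1.461538 = 30.8385
Index = Σ wᵢ·(p₁ᵢ/p₀ᵢ) = 25.4311 + 18.3625 + 38.4981 + 5.7446 + 30.8385 = 118.8748

118.87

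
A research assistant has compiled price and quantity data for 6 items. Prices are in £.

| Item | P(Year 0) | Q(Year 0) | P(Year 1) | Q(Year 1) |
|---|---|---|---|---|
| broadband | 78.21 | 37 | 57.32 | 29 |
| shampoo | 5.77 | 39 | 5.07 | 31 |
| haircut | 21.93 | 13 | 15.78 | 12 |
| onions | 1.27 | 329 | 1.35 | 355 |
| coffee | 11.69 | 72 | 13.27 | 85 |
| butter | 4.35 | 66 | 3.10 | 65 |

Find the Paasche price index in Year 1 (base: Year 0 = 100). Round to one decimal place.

86.0

Paasche price index uses current-period quantities as weights.
ΣP(Year 1)·Q(Year 1) = 57.32×29 + 5.07×31 + 15.78×12 + 1.35×355 + 13.27×85 + 3.10×65 = 1662.28 + 157.17 + 189.36 + 479.25 + 1127.95 + 201.5 = 3817.51
ΣP(Year 0)·Q(Year 1) = 78.21×29 + 5.77×31 + 21.93×12 + 1.27×355 + 11.69×85 + 4.35×65 = 2268.09 + 178.87 + 263.16 + 450.85 + 993.65 + 282.75 = 4437.37
Index = 3817.51 / 4437.37 × 100 = 86.0309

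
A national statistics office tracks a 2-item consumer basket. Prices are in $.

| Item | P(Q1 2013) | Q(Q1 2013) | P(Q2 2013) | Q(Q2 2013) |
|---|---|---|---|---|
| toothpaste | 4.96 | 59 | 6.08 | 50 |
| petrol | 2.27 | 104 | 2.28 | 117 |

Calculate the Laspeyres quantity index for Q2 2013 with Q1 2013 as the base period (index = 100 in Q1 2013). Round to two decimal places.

Laspeyres quantity index uses base-period prices as weights.
ΣP(Q1 2013)·Q(Q2 2013) = 4.96×50 + 2.27×117 = 248 + 265.59 = 513.59
ΣP(Q1 2013)·Q(Q1 2013) = 4.96×59 + 2.27×104 = 292.64 + 236.08 = 528.72
Index = 513.59 / 528.72 × 100 = 97.1384

97.14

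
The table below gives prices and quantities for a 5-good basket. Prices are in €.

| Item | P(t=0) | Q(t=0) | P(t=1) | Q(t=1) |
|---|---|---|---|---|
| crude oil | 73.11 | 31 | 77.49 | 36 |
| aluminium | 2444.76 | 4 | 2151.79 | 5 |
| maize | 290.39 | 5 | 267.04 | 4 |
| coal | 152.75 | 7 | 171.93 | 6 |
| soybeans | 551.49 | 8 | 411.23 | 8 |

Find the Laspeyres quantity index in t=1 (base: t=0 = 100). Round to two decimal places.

112.47

Laspeyres quantity index uses base-period prices as weights.
ΣP(t=0)·Q(t=1) = 73.11×36 + 2444.76×5 + 290.39×4 + 152.75×6 + 551.49×8 = 2631.96 + 12223.8 + 1161.56 + 916.5 + 4411.92 = 21345.74
ΣP(t=0)·Q(t=0) = 73.11×31 + 2444.76×4 + 290.39×5 + 152.75×7 + 551.49×8 = 2266.41 + 9779.04 + 1451.95 + 1069.25 + 4411.92 = 18978.57
Index = 21345.74 / 18978.57 × 100 = 112.4729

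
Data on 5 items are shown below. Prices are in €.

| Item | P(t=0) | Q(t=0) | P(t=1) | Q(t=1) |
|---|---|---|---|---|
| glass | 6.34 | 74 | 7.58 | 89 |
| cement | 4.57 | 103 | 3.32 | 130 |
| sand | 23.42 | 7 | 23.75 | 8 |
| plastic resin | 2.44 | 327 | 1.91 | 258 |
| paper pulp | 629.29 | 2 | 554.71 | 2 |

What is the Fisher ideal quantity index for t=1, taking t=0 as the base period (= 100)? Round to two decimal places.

102.86

Laspeyres component (base-period weights):
ΣP(t=0)Q(t=1) = 6.34×89 + 4.57×130 + 23.42×8 + 2.44×258 + 629.29×2 = 564.26 + 594.1 + 187.36 + 629.52 + 1258.58 = 3233.82
ΣP(t=0)Q(t=0) = 6.34×74 + 4.57×103 + 23.42×7 + 2.44×327 + 629.29×2 = 469.16 + 470.71 + 163.94 + 797.88 + 1258.58 = 3160.27
L = 3233.82 / 3160.27 × 100 = 102.3273
Paasche component (current-period weights):
ΣP(t=1)Q(t=1) = 7.58×89 + 3.32×130 + 23.75×8 + 1.91×258 + 554.71×2 = 674.62 + 431.6 + 190 + 492.78 + 1109.42 = 2898.42
ΣP(t=1)Q(t=0) = 7.58×74 + 3.32×103 + 23.75×7 + 1.91×327 + 554.71×2 = 560.92 + 341.96 + 166.25 + 624.57 + 1109.42 = 2803.12
P = 2898.42 / 2803.12 × 100 = 103.3998
Fisher = √(L × P) = √(102.3273 × 103.3998) = 102.8622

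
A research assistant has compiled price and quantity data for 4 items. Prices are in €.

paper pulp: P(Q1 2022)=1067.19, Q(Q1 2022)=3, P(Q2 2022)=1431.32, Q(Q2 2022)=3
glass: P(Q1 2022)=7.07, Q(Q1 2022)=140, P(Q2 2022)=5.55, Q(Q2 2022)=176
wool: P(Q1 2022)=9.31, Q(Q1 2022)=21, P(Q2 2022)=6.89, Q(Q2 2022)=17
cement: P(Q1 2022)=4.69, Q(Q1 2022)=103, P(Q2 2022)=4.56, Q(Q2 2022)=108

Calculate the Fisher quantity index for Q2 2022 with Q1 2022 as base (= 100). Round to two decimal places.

Laspeyres component (base-period weights):
ΣP(Q1 2022)Q(Q2 2022) = 1067.19×3 + 7.07×176 + 9.31×17 + 4.69×108 = 3201.57 + 1244.32 + 158.27 + 506.52 = 5110.68
ΣP(Q1 2022)Q(Q1 2022) = 1067.19×3 + 7.07×140 + 9.31×21 + 4.69×103 = 3201.57 + 989.8 + 195.51 + 483.07 = 4869.95
L = 5110.68 / 4869.95 × 100 = 104.9432
Paasche component (current-period weights):
ΣP(Q2 2022)Q(Q2 2022) = 1431.32×3 + 5.55×176 + 6.89×17 + 4.56×108 = 4293.96 + 976.8 + 117.13 + 492.48 = 5880.37
ΣP(Q2 2022)Q(Q1 2022) = 1431.32×3 + 5.55×140 + 6.89×21 + 4.56×103 = 4293.96 + 777 + 144.69 + 469.68 = 5685.33
P = 5880.37 / 5685.33 × 100 = 103.4306
Fisher = √(L × P) = √(104.9432 × 103.4306) = 104.1841

104.18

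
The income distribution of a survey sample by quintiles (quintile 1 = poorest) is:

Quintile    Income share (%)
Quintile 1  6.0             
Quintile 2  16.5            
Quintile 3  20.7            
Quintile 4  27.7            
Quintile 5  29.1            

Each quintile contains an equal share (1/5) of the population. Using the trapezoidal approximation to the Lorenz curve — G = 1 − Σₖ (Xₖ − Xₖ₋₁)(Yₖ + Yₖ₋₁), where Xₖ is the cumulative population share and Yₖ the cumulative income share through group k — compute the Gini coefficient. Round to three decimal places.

Cumulative income shares Yₖ: 0.0600, 0.2250, 0.4320, 0.7090, 1.0000
Σ (Xₖ−Xₖ₋₁)(Yₖ+Yₖ₋₁) = (1/5)(0.0600+0.0000) + (1/5)(0.2250+0.0600) + (1/5)(0.4320+0.2250) + (1/5)(0.7090+0.4320) + (1/5)(1.0000+0.7090)
  = 0.0120 + 0.0570 + 0.1314 + 0.2282 + 0.3418 = 0.7704
G = 1 − 0.7704 = 0.2296

0.230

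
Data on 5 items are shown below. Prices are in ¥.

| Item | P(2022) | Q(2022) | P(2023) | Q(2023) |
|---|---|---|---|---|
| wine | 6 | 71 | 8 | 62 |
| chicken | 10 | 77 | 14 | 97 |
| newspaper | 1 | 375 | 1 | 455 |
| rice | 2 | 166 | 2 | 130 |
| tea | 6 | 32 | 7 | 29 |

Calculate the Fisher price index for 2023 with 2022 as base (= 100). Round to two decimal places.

123.63

Laspeyres component (base-period weights):
ΣP(2023)Q(2022) = 8×71 + 14×77 + 1×375 + 2×166 + 7×32 = 568 + 1078 + 375 + 332 + 224 = 2577
ΣP(2022)Q(2022) = 6×71 + 10×77 + 1×375 + 2×166 + 6×32 = 426 + 770 + 375 + 332 + 192 = 2095
L = 2577 / 2095 × 100 = 123.0072
Paasche component (current-period weights):
ΣP(2023)Q(2023) = 8×62 + 14×97 + 1×455 + 2×130 + 7×29 = 496 + 1358 + 455 + 260 + 203 = 2772
ΣP(2022)Q(2023) = 6×62 + 10×97 + 1×455 + 2×130 + 6×29 = 372 + 970 + 455 + 260 + 174 = 2231
P = 2772 / 2231 × 100 = 124.2492
Fisher = √(L × P) = √(123.0072 × 124.2492) = 123.6266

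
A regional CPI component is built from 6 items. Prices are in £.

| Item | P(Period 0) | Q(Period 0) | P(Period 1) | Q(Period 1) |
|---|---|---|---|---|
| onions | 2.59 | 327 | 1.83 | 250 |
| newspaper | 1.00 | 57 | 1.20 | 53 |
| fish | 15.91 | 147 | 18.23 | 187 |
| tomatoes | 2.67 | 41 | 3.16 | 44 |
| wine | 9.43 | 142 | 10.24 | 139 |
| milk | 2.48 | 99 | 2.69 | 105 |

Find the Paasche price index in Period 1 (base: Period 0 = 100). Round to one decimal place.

107.7

Paasche price index uses current-period quantities as weights.
ΣP(Period 1)·Q(Period 1) = 1.83×250 + 1.20×53 + 18.23×187 + 3.16×44 + 10.24×139 + 2.69×105 = 457.5 + 63.6 + 3409.01 + 139.04 + 1423.36 + 282.45 = 5774.96
ΣP(Period 0)·Q(Period 1) = 2.59×250 + 1.00×53 + 15.91×187 + 2.67×44 + 9.43×139 + 2.48×105 = 647.5 + 53 + 2975.17 + 117.48 + 1310.77 + 260.4 = 5364.32
Index = 5774.96 / 5364.32 × 100 = 107.6550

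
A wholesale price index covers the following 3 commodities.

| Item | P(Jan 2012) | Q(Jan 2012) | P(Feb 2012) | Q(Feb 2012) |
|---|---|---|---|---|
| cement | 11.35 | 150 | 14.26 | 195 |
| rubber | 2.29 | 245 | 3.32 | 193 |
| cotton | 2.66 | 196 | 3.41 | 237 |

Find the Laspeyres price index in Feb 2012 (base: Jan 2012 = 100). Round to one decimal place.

130.0

Laspeyres price index uses base-period quantities as weights.
ΣP(Feb 2012)·Q(Jan 2012) = 14.26×150 + 3.32×245 + 3.41×196 = 2139 + 813.4 + 668.36 = 3620.76
ΣP(Jan 2012)·Q(Jan 2012) = 11.35×150 + 2.29×245 + 2.66×196 = 1702.5 + 561.05 + 521.36 = 2784.91
Index = 3620.76 / 2784.91 × 100 = 130.0135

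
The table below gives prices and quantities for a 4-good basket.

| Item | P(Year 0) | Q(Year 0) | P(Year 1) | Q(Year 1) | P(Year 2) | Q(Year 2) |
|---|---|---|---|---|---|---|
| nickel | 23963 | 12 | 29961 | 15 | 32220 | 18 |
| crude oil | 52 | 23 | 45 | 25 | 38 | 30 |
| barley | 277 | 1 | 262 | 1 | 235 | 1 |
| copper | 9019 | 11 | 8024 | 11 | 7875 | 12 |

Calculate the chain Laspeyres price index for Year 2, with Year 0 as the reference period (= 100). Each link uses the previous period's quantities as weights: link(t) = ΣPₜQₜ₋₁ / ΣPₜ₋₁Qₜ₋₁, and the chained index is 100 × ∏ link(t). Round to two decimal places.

Link Year 0→Year 1:
ΣP(Year 1)Q(Year 0) = 29961×12 + 45×23 + 262×1 + 8024×11 = 359532 + 1035 + 262 + 88264 = 449093
ΣP(Year 0)Q(Year 0) = 23963×12 + 52×23 + 277×1 + 9019×11 = 287556 + 1196 + 277 + 99209 = 388238
link = 449093/388238 = 1.156747
Link Year 1→Year 2:
ΣP(Year 2)Q(Year 1) = 32220×15 + 38×25 + 235×1 + 7875×11 = 483300 + 950 + 235 + 86625 = 571110
ΣP(Year 1)Q(Year 1) = 29961×15 + 45×25 + 262×1 + 8024×11 = 449415 + 1125 + 262 + 88264 = 539066
link = 571110/539066 = 1.059444
Chained index = 100 × 1.156747 × 1.059444 = 122.5508

122.55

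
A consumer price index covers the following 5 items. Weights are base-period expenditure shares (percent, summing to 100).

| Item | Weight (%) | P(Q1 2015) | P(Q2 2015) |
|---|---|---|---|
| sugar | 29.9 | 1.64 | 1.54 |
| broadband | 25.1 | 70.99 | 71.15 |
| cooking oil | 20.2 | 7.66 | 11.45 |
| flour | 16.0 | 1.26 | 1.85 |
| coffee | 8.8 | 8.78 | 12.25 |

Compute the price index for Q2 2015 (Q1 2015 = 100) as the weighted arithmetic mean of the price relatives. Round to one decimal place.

119.2

sugar: 29.9 × (1.54/1.64) = 29.9 × 0.939024 = 28.0768
broadband: 25.1 × (71.15/70.99) = 25.1 × 1.002254 = 25.1566
cooking oil: 20.2 × (11.45/7.66) = 20.2 × 1.494778 = 30.1945
flour: 16.0 × (1.85/1.26) = 16.0 × 1.468254 = 23.4921
coffee: 8.8 × (12.25/8.78) = 8.8 × 1.395216 = 12.2779
Index = Σ wᵢ·(p₁ᵢ/p₀ᵢ) = 28.0768 + 25.1566 + 30.1945 + 23.4921 + 12.2779 = 119.1979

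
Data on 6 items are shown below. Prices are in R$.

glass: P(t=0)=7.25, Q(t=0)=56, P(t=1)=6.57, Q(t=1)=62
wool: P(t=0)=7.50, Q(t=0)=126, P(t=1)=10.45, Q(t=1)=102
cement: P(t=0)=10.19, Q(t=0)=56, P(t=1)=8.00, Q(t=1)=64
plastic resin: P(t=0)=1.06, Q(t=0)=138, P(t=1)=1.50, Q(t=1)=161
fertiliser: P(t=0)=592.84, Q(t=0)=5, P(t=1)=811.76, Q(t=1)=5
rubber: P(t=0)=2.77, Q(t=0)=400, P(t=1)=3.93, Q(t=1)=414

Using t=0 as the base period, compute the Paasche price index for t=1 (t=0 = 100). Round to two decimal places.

Paasche price index uses current-period quantities as weights.
ΣP(t=1)·Q(t=1) = 6.57×62 + 10.45×102 + 8.00×64 + 1.50×161 + 811.76×5 + 3.93×414 = 407.34 + 1065.9 + 512 + 241.5 + 4058.8 + 1627.02 = 7912.56
ΣP(t=0)·Q(t=1) = 7.25×62 + 7.50×102 + 10.19×64 + 1.06×161 + 592.84×5 + 2.77×414 = 449.5 + 765 + 652.16 + 170.66 + 2964.2 + 1146.78 = 6148.3
Index = 7912.56 / 6148.3 × 100 = 128.6951

128.70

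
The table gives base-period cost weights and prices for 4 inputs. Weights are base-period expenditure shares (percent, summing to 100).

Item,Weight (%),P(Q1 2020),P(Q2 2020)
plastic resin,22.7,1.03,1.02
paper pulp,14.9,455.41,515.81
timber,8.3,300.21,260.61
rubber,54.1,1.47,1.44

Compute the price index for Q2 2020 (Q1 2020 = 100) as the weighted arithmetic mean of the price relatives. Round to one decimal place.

99.6

plastic resin: 22.7 × (1.02/1.03) = 22.7 × 0.990291 = 22.4796
paper pulp: 14.9 × (515.81/455.41) = 14.9 × 1.132628 = 16.8762
timber: 8.3 × (260.61/300.21) = 8.3 × 0.868092 = 7.2052
rubber: 54.1 × (1.44/1.47) = 54.1 × 0.979592 = 52.9959
Index = Σ wᵢ·(p₁ᵢ/p₀ᵢ) = 22.4796 + 16.8762 + 7.2052 + 52.9959 = 99.5568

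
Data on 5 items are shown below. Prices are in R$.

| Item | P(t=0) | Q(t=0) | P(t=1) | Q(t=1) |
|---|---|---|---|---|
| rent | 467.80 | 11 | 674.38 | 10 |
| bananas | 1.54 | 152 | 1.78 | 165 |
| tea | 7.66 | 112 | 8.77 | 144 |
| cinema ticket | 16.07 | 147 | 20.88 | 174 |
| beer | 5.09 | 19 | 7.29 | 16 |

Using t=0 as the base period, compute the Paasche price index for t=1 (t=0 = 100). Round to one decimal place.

135.2

Paasche price index uses current-period quantities as weights.
ΣP(t=1)·Q(t=1) = 674.38×10 + 1.78×165 + 8.77×144 + 20.88×174 + 7.29×16 = 6743.8 + 293.7 + 1262.88 + 3633.12 + 116.64 = 12050.14
ΣP(t=0)·Q(t=1) = 467.80×10 + 1.54×165 + 7.66×144 + 16.07×174 + 5.09×16 = 4678 + 254.1 + 1103.04 + 2796.18 + 81.44 = 8912.76
Index = 12050.14 / 8912.76 × 100 = 135.2010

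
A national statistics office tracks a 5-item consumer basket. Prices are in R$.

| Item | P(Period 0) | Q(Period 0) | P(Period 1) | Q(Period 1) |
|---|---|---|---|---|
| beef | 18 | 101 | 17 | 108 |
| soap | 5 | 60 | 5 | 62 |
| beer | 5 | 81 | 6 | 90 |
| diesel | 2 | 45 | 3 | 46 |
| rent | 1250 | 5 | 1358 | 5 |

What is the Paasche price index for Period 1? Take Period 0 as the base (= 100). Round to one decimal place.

Paasche price index uses current-period quantities as weights.
ΣP(Period 1)·Q(Period 1) = 17×108 + 5×62 + 6×90 + 3×46 + 1358×5 = 1836 + 310 + 540 + 138 + 6790 = 9614
ΣP(Period 0)·Q(Period 1) = 18×108 + 5×62 + 5×90 + 2×46 + 1250×5 = 1944 + 310 + 450 + 92 + 6250 = 9046
Index = 9614 / 9046 × 100 = 106.2790

106.3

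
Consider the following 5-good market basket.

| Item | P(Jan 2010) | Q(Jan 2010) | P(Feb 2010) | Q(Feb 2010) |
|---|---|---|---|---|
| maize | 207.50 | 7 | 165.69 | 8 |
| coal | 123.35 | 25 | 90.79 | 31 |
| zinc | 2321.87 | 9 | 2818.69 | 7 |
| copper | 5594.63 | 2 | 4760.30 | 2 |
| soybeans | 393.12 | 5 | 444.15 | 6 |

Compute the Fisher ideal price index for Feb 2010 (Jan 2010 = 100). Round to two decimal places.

103.61

Laspeyres component (base-period weights):
ΣP(Feb 2010)Q(Jan 2010) = 165.69×7 + 90.79×25 + 2818.69×9 + 4760.30×2 + 444.15×5 = 1159.83 + 2269.75 + 25368.21 + 9520.6 + 2220.75 = 40539.14
ΣP(Jan 2010)Q(Jan 2010) = 207.50×7 + 123.35×25 + 2321.87×9 + 5594.63×2 + 393.12×5 = 1452.5 + 3083.75 + 20896.83 + 11189.26 + 1965.6 = 38587.94
L = 40539.14 / 38587.94 × 100 = 105.0565
Paasche component (current-period weights):
ΣP(Feb 2010)Q(Feb 2010) = 165.69×8 + 90.79×31 + 2818.69×7 + 4760.30×2 + 444.15×6 = 1325.52 + 2814.49 + 19730.83 + 9520.6 + 2664.9 = 36056.34
ΣP(Jan 2010)Q(Feb 2010) = 207.50×8 + 123.35×31 + 2321.87×7 + 5594.63×2 + 393.12×6 = 1660 + 3823.85 + 16253.09 + 11189.26 + 2358.72 = 35284.92
P = 36056.34 / 35284.92 × 100 = 102.1863
Fisher = √(L × P) = √(105.0565 × 102.1863) = 103.6114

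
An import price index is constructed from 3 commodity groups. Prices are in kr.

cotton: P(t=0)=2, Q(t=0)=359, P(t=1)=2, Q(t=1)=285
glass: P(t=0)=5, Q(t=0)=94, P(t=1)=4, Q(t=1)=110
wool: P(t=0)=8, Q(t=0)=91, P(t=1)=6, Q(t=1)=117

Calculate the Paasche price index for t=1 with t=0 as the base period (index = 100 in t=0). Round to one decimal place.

Paasche price index uses current-period quantities as weights.
ΣP(t=1)·Q(t=1) = 2×285 + 4×110 + 6×117 = 570 + 440 + 702 = 1712
ΣP(t=0)·Q(t=1) = 2×285 + 5×110 + 8×117 = 570 + 550 + 936 = 2056
Index = 1712 / 2056 × 100 = 83.2685

83.3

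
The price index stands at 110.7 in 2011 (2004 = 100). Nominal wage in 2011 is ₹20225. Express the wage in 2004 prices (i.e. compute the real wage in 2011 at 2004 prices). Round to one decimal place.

Real = Nominal ÷ (Index/100) = 20225 ÷ (110.7/100)
     = 20225 ÷ 1.107 = 18270.0994

18270.1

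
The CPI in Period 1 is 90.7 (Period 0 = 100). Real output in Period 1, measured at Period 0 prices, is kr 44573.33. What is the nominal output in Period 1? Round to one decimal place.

Nominal = Real × (Index/100) = 44573.33 × (90.7/100)
        = 44573.33 × 0.907 = 40428.0103

40428.0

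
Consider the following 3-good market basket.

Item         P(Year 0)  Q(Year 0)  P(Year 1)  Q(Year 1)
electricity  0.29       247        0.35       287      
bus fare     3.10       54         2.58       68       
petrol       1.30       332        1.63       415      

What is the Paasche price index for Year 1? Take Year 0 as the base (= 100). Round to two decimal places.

Paasche price index uses current-period quantities as weights.
ΣP(Year 1)·Q(Year 1) = 0.35×287 + 2.58×68 + 1.63×415 = 100.45 + 175.44 + 676.45 = 952.34
ΣP(Year 0)·Q(Year 1) = 0.29×287 + 3.10×68 + 1.30×415 = 83.23 + 210.8 + 539.5 = 833.53
Index = 952.34 / 833.53 × 100 = 114.2538

114.25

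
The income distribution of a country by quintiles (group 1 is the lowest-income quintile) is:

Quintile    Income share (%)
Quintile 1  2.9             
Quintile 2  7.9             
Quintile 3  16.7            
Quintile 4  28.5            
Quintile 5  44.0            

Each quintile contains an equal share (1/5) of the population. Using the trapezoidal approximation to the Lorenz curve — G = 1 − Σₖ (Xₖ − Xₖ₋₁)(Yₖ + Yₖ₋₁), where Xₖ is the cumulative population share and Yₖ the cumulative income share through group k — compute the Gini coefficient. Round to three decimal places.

0.411

Cumulative income shares Yₖ: 0.0290, 0.1080, 0.2750, 0.5600, 1.0000
Σ (Xₖ−Xₖ₋₁)(Yₖ+Yₖ₋₁) = (1/5)(0.0290+0.0000) + (1/5)(0.1080+0.0290) + (1/5)(0.2750+0.1080) + (1/5)(0.5600+0.2750) + (1/5)(1.0000+0.5600)
  = 0.0058 + 0.0274 + 0.0766 + 0.1670 + 0.3120 = 0.5888
G = 1 − 0.5888 = 0.4112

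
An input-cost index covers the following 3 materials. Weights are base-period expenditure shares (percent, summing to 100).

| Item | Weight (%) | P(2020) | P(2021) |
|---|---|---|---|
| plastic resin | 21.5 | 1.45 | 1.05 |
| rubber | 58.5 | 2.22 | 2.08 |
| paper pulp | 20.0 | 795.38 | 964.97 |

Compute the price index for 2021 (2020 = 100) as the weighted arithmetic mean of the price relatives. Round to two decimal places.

94.64

plastic resin: 21.5 × (1.05/1.45) = 21.5 × 0.724138 = 15.5690
rubber: 58.5 × (2.08/2.22) = 58.5 × 0.936937 = 54.8108
paper pulp: 20.0 × (964.97/795.38) = 20.0 × 1.213219 = 24.2644
Index = Σ wᵢ·(p₁ᵢ/p₀ᵢ) = 15.5690 + 54.8108 + 24.2644 = 94.6442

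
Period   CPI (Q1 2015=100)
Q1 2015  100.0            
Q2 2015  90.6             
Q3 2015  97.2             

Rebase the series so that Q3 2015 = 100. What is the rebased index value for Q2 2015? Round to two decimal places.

93.21

Rebased(Q2 2015) = 90.6 / 97.2 × 100 = 93.2099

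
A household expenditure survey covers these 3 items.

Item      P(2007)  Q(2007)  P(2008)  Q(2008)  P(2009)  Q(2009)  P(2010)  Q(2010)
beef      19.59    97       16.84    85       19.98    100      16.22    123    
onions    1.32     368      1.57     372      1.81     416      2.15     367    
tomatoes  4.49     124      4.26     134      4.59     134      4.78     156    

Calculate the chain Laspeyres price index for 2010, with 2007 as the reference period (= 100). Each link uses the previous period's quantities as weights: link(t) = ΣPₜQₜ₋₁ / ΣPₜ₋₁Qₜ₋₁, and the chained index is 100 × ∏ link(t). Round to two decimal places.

Link 2007→2008:
ΣP(2008)Q(2007) = 16.84×97 + 1.57×368 + 4.26×124 = 1633.48 + 577.76 + 528.24 = 2739.48
ΣP(2007)Q(2007) = 19.59×97 + 1.32×368 + 4.49×124 = 1900.23 + 485.76 + 556.76 = 2942.75
link = 2739.48/2942.75 = 0.930925
Link 2008→2009:
ΣP(2009)Q(2008) = 19.98×85 + 1.81×372 + 4.59×134 = 1698.3 + 673.32 + 615.06 = 2986.68
ΣP(2008)Q(2008) = 16.84×85 + 1.57×372 + 4.26×134 = 1431.4 + 584.04 + 570.84 = 2586.28
link = 2986.68/2586.28 = 1.154817
Link 2009→2010:
ΣP(2010)Q(2009) = 16.22×100 + 2.15×416 + 4.78×134 = 1622 + 894.4 + 640.52 = 3156.92
ΣP(2009)Q(2009) = 19.98×100 + 1.81×416 + 4.59×134 = 1998 + 752.96 + 615.06 = 3366.02
link = 3156.92/3366.02 = 0.937879
Chained index = 100 × 0.930925 × 1.154817 × 0.937879 = 100.8265

100.83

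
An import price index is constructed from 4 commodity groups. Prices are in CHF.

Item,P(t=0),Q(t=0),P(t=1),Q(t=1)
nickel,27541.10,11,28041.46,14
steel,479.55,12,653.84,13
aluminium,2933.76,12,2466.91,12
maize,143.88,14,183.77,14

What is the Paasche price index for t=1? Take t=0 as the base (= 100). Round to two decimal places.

Paasche price index uses current-period quantities as weights.
ΣP(t=1)·Q(t=1) = 28041.46×14 + 653.84×13 + 2466.91×12 + 183.77×14 = 392580.44 + 8499.92 + 29602.92 + 2572.78 = 433256.06
ΣP(t=0)·Q(t=1) = 27541.10×14 + 479.55×13 + 2933.76×12 + 143.88×14 = 385575.4 + 6234.15 + 35205.12 + 2014.32 = 429028.99
Index = 433256.06 / 429028.99 × 100 = 100.9853

100.99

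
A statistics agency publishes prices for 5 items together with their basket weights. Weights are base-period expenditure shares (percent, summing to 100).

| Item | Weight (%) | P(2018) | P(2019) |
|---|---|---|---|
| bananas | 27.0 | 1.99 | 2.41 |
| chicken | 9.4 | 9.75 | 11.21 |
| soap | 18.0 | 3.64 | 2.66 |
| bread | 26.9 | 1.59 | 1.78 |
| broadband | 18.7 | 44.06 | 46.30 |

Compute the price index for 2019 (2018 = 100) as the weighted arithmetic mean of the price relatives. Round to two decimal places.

106.43

bananas: 27.0 × (2.41/1.99) = 27.0 × 1.211055 = 32.6985
chicken: 9.4 × (11.21/9.75) = 9.4 × 1.149744 = 10.8076
soap: 18.0 × (2.66/3.64) = 18.0 × 0.730769 = 13.1538
bread: 26.9 × (1.78/1.59) = 26.9 × 1.119497 = 30.1145
broadband: 18.7 × (46.30/44.06) = 18.7 × 1.050840 = 19.6507
Index = Σ wᵢ·(p₁ᵢ/p₀ᵢ) = 32.6985 + 10.8076 + 13.1538 + 30.1145 + 19.6507 = 106.4251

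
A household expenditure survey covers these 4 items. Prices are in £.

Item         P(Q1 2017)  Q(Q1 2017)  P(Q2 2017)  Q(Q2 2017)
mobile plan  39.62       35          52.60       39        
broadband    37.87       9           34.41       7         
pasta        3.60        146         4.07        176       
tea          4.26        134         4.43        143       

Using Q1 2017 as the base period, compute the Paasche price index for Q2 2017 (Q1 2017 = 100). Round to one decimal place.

Paasche price index uses current-period quantities as weights.
ΣP(Q2 2017)·Q(Q2 2017) = 52.60×39 + 34.41×7 + 4.07×176 + 4.43×143 = 2051.4 + 240.87 + 716.32 + 633.49 = 3642.08
ΣP(Q1 2017)·Q(Q2 2017) = 39.62×39 + 37.87×7 + 3.60×176 + 4.26×143 = 1545.18 + 265.09 + 633.6 + 609.18 = 3053.05
Index = 3642.08 / 3053.05 × 100 = 119.2932

119.3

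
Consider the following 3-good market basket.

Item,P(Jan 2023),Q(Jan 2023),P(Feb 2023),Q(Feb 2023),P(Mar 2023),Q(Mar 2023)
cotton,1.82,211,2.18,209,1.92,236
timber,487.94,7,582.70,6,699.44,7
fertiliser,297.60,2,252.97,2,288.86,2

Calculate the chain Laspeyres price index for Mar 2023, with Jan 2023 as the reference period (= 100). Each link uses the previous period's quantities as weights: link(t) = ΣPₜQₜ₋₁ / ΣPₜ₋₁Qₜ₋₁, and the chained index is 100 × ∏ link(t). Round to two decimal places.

Link Jan 2023→Feb 2023:
ΣP(Feb 2023)Q(Jan 2023) = 2.18×211 + 582.70×7 + 252.97×2 = 459.98 + 4078.9 + 505.94 = 5044.82
ΣP(Jan 2023)Q(Jan 2023) = 1.82×211 + 487.94×7 + 297.60×2 = 384.02 + 3415.58 + 595.2 = 4394.8
link = 5044.82/4394.8 = 1.147907
Link Feb 2023→Mar 2023:
ΣP(Mar 2023)Q(Feb 2023) = 1.92×209 + 699.44×6 + 288.86×2 = 401.28 + 4196.64 + 577.72 = 5175.64
ΣP(Feb 2023)Q(Feb 2023) = 2.18×209 + 582.70×6 + 252.97×2 = 455.62 + 3496.2 + 505.94 = 4457.76
link = 5175.64/4457.76 = 1.161041
Chained index = 100 × 1.147907 × 1.161041 = 133.2766

133.28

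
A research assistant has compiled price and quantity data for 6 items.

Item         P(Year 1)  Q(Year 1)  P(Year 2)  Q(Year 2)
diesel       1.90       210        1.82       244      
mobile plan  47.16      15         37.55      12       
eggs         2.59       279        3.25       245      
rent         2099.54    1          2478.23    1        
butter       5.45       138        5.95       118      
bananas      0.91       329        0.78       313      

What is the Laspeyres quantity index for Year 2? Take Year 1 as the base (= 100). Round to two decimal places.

94.21

Laspeyres quantity index uses base-period prices as weights.
ΣP(Year 1)·Q(Year 2) = 1.90×244 + 47.16×12 + 2.59×245 + 2099.54×1 + 5.45×118 + 0.91×313 = 463.6 + 565.92 + 634.55 + 2099.54 + 643.1 + 284.83 = 4691.54
ΣP(Year 1)·Q(Year 1) = 1.90×210 + 47.16×15 + 2.59×279 + 2099.54×1 + 5.45×138 + 0.91×329 = 399 + 707.4 + 722.61 + 2099.54 + 752.1 + 299.39 = 4980.04
Index = 4691.54 / 4980.04 × 100 = 94.2069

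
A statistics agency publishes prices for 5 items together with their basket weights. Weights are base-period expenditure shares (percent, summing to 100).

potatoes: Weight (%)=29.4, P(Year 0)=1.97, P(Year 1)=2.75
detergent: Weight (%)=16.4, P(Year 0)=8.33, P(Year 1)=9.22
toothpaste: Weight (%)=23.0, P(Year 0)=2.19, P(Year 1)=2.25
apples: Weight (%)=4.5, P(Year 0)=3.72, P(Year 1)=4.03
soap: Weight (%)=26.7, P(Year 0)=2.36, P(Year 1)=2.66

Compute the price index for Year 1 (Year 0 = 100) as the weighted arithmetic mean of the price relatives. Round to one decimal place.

117.8

potatoes: 29.4 × (2.75/1.97) = 29.4 × 1.395939 = 41.0406
detergent: 16.4 × (9.22/8.33) = 16.4 × 1.106843 = 18.1522
toothpaste: 23.0 × (2.25/2.19) = 23.0 × 1.027397 = 23.6301
apples: 4.5 × (4.03/3.72) = 4.5 × 1.083333 = 4.8750
soap: 26.7 × (2.66/2.36) = 26.7 × 1.127119 = 30.0941
Index = Σ wᵢ·(p₁ᵢ/p₀ᵢ) = 41.0406 + 18.1522 + 23.6301 + 4.8750 + 30.0941 = 117.7920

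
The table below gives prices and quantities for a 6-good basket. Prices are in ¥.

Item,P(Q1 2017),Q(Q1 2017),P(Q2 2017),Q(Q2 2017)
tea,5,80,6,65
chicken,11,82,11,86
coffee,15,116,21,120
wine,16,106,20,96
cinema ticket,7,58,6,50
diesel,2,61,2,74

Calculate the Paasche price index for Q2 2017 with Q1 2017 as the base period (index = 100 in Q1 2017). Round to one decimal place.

121.9

Paasche price index uses current-period quantities as weights.
ΣP(Q2 2017)·Q(Q2 2017) = 6×65 + 11×86 + 21×120 + 20×96 + 6×50 + 2×74 = 390 + 946 + 2520 + 1920 + 300 + 148 = 6224
ΣP(Q1 2017)·Q(Q2 2017) = 5×65 + 11×86 + 15×120 + 16×96 + 7×50 + 2×74 = 325 + 946 + 1800 + 1536 + 350 + 148 = 5105
Index = 6224 / 5105 × 100 = 121.9197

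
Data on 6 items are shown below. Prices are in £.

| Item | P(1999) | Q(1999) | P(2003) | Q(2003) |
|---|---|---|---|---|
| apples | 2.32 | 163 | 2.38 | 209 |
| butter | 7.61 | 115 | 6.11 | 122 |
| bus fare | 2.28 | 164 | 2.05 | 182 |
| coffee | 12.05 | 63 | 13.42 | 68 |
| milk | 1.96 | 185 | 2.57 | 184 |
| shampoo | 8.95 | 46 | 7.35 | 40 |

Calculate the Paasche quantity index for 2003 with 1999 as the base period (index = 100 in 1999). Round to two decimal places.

Paasche quantity index uses current-period prices as weights.
ΣP(2003)·Q(2003) = 2.38×209 + 6.11×122 + 2.05×182 + 13.42×68 + 2.57×184 + 7.35×40 = 497.42 + 745.42 + 373.1 + 912.56 + 472.88 + 294 = 3295.38
ΣP(2003)·Q(1999) = 2.38×163 + 6.11×115 + 2.05×164 + 13.42×63 + 2.57×185 + 7.35×46 = 387.94 + 702.65 + 336.2 + 845.46 + 475.45 + 338.1 = 3085.8
Index = 3295.38 / 3085.8 × 100 = 106.7918

106.79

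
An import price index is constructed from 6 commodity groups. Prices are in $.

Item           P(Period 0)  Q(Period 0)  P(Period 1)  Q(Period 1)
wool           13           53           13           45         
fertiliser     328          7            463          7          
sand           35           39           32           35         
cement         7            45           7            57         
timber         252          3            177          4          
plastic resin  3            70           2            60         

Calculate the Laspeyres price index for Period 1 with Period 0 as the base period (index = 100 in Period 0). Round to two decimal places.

109.47

Laspeyres price index uses base-period quantities as weights.
ΣP(Period 1)·Q(Period 0) = 13×53 + 463×7 + 32×39 + 7×45 + 177×3 + 2×70 = 689 + 3241 + 1248 + 315 + 531 + 140 = 6164
ΣP(Period 0)·Q(Period 0) = 13×53 + 328×7 + 35×39 + 7×45 + 252×3 + 3×70 = 689 + 2296 + 1365 + 315 + 756 + 210 = 5631
Index = 6164 / 5631 × 100 = 109.4655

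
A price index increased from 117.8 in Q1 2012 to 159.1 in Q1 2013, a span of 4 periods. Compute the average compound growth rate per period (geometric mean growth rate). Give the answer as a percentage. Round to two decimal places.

Growth factor = (159.1/117.8)^(1/4) = (1.350594)^(1/4) = 1.078031
Growth rate = 1.078031 − 1 = 0.078031 = 7.8031%

7.80%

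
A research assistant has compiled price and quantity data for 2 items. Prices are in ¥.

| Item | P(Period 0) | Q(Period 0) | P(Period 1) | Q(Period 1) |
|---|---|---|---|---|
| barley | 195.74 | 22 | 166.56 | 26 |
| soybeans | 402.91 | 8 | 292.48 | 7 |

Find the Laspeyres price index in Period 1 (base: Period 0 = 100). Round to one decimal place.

Laspeyres price index uses base-period quantities as weights.
ΣP(Period 1)·Q(Period 0) = 166.56×22 + 292.48×8 = 3664.32 + 2339.84 = 6004.16
ΣP(Period 0)·Q(Period 0) = 195.74×22 + 402.91×8 = 4306.28 + 3223.28 = 7529.56
Index = 6004.16 / 7529.56 × 100 = 79.7412

79.7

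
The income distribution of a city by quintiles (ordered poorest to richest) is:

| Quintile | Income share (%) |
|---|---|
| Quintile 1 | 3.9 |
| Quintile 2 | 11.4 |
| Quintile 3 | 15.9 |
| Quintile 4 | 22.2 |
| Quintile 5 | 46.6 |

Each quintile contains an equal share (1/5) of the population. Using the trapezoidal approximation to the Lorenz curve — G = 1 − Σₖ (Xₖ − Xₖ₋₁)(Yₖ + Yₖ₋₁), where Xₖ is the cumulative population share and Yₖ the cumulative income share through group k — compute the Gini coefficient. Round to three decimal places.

0.385

Cumulative income shares Yₖ: 0.0390, 0.1530, 0.3120, 0.5340, 1.0000
Σ (Xₖ−Xₖ₋₁)(Yₖ+Yₖ₋₁) = (1/5)(0.0390+0.0000) + (1/5)(0.1530+0.0390) + (1/5)(0.3120+0.1530) + (1/5)(0.5340+0.3120) + (1/5)(1.0000+0.5340)
  = 0.0078 + 0.0384 + 0.0930 + 0.1692 + 0.3068 = 0.6152
G = 1 − 0.6152 = 0.3848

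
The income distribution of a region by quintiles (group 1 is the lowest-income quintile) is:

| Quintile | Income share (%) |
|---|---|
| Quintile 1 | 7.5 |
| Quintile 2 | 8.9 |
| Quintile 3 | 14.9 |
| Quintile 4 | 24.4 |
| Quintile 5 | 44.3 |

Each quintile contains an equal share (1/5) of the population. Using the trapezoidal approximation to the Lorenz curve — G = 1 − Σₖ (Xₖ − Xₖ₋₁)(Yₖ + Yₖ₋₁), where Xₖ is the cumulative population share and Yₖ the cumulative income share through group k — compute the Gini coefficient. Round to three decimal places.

0.356

Cumulative income shares Yₖ: 0.0750, 0.1640, 0.3130, 0.5570, 1.0000
Σ (Xₖ−Xₖ₋₁)(Yₖ+Yₖ₋₁) = (1/5)(0.0750+0.0000) + (1/5)(0.1640+0.0750) + (1/5)(0.3130+0.1640) + (1/5)(0.5570+0.3130) + (1/5)(1.0000+0.5570)
  = 0.0150 + 0.0478 + 0.0954 + 0.1740 + 0.3114 = 0.6436
G = 1 − 0.6436 = 0.3564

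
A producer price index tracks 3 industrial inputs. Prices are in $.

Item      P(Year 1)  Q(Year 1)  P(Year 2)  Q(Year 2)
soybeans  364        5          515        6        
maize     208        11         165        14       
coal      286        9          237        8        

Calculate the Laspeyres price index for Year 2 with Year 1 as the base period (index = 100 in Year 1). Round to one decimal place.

97.6

Laspeyres price index uses base-period quantities as weights.
ΣP(Year 2)·Q(Year 1) = 515×5 + 165×11 + 237×9 = 2575 + 1815 + 2133 = 6523
ΣP(Year 1)·Q(Year 1) = 364×5 + 208×11 + 286×9 = 1820 + 2288 + 2574 = 6682
Index = 6523 / 6682 × 100 = 97.6205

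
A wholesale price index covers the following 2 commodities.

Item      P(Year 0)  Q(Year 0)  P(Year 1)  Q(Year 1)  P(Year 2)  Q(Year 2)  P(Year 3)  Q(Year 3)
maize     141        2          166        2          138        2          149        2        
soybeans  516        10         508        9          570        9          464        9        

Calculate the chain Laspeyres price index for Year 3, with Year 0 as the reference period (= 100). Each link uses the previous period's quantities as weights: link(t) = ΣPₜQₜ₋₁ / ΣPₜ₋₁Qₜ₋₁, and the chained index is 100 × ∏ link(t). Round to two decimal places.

Link Year 0→Year 1:
ΣP(Year 1)Q(Year 0) = 166×2 + 508×10 = 332 + 5080 = 5412
ΣP(Year 0)Q(Year 0) = 141×2 + 516×10 = 282 + 5160 = 5442
link = 5412/5442 = 0.994487
Link Year 1→Year 2:
ΣP(Year 2)Q(Year 1) = 138×2 + 570×9 = 276 + 5130 = 5406
ΣP(Year 1)Q(Year 1) = 166×2 + 508×9 = 332 + 4572 = 4904
link = 5406/4904 = 1.102365
Link Year 2→Year 3:
ΣP(Year 3)Q(Year 2) = 149×2 + 464×9 = 298 + 4176 = 4474
ΣP(Year 2)Q(Year 2) = 138×2 + 570×9 = 276 + 5130 = 5406
link = 4474/5406 = 0.827599
Chained index = 100 × 0.994487 × 1.102365 × 0.827599 = 90.7287

90.73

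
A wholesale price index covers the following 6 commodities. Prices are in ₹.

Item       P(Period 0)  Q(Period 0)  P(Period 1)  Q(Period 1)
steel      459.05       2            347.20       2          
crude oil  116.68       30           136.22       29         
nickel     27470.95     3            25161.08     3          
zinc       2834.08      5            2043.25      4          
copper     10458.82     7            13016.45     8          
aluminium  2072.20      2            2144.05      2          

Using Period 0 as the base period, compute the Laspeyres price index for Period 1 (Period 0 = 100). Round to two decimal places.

Laspeyres price index uses base-period quantities as weights.
ΣP(Period 1)·Q(Period 0) = 347.20×2 + 136.22×30 + 25161.08×3 + 2043.25×5 + 13016.45×7 + 2144.05×2 = 694.4 + 4086.6 + 75483.24 + 10216.25 + 91115.15 + 4288.1 = 185883.74
ΣP(Period 0)·Q(Period 0) = 459.05×2 + 116.68×30 + 27470.95×3 + 2834.08×5 + 10458.82×7 + 2072.20×2 = 918.1 + 3500.4 + 82412.85 + 14170.4 + 73211.74 + 4144.4 = 178357.89
Index = 185883.74 / 178357.89 × 100 = 104.2195

104.22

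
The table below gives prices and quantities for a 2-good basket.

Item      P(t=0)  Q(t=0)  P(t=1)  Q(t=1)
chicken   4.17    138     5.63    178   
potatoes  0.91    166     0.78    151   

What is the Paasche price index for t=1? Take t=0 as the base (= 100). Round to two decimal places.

Paasche price index uses current-period quantities as weights.
ΣP(t=1)·Q(t=1) = 5.63×178 + 0.78×151 = 1002.14 + 117.78 = 1119.92
ΣP(t=0)·Q(t=1) = 4.17×178 + 0.91×151 = 742.26 + 137.41 = 879.67
Index = 1119.92 / 879.67 × 100 = 127.3114

127.31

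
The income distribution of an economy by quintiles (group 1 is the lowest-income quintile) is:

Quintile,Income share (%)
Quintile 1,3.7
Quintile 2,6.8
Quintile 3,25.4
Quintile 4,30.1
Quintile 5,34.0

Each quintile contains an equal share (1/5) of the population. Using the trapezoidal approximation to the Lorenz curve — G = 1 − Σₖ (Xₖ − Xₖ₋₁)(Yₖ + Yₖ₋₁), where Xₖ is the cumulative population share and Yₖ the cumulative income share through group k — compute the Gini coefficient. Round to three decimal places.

Cumulative income shares Yₖ: 0.0370, 0.1050, 0.3590, 0.6600, 1.0000
Σ (Xₖ−Xₖ₋₁)(Yₖ+Yₖ₋₁) = (1/5)(0.0370+0.0000) + (1/5)(0.1050+0.0370) + (1/5)(0.3590+0.1050) + (1/5)(0.6600+0.3590) + (1/5)(1.0000+0.6600)
  = 0.0074 + 0.0284 + 0.0928 + 0.2038 + 0.3320 = 0.6644
G = 1 − 0.6644 = 0.3356

0.336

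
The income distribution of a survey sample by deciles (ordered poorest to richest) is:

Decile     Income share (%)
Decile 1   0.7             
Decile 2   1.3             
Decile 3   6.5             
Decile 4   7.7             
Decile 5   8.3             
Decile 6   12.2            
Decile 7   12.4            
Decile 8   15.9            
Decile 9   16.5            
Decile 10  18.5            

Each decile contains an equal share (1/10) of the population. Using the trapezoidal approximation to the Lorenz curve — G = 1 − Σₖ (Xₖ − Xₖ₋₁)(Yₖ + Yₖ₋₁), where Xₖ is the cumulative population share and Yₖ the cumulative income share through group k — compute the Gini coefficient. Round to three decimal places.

Cumulative income shares Yₖ: 0.0070, 0.0200, 0.0850, 0.1620, 0.2450, 0.3670, 0.4910, 0.6500, 0.8150, 1.0000
Σ (Xₖ−Xₖ₋₁)(Yₖ+Yₖ₋₁) = (1/10)(0.0070+0.0000) + (1/10)(0.0200+0.0070) + (1/10)(0.0850+0.0200) + (1/10)(0.1620+0.0850) + (1/10)(0.2450+0.1620) + (1/10)(0.3670+0.2450) + (1/10)(0.4910+0.3670) + (1/10)(0.6500+0.4910) + (1/10)(0.8150+0.6500) + (1/10)(1.0000+0.8150)
  = 0.0007 + 0.0027 + 0.0105 + 0.0247 + 0.0407 + 0.0612 + 0.0858 + 0.1141 + 0.1465 + 0.1815 = 0.6684
G = 1 − 0.6684 = 0.3316

0.332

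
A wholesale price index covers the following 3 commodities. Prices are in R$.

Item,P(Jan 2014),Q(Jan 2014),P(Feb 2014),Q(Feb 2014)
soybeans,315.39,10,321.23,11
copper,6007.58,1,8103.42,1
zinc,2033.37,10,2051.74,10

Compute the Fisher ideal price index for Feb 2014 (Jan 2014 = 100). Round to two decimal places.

107.89

Laspeyres component (base-period weights):
ΣP(Feb 2014)Q(Jan 2014) = 321.23×10 + 8103.42×1 + 2051.74×10 = 3212.3 + 8103.42 + 20517.4 = 31833.12
ΣP(Jan 2014)Q(Jan 2014) = 315.39×10 + 6007.58×1 + 2033.37×10 = 3153.9 + 6007.58 + 20333.7 = 29495.18
L = 31833.12 / 29495.18 × 100 = 107.9265
Paasche component (current-period weights):
ΣP(Feb 2014)Q(Feb 2014) = 321.23×11 + 8103.42×1 + 2051.74×10 = 3533.53 + 8103.42 + 20517.4 = 32154.35
ΣP(Jan 2014)Q(Feb 2014) = 315.39×11 + 6007.58×1 + 2033.37×10 = 3469.29 + 6007.58 + 20333.7 = 29810.57
P = 32154.35 / 29810.57 × 100 = 107.8622
Fisher = √(L × P) = √(107.9265 × 107.8622) = 107.8944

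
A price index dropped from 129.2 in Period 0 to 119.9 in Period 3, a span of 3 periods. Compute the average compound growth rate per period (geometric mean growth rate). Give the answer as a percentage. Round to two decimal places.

Growth factor = (119.9/129.2)^(1/3) = (0.928019)^(1/3) = 0.975406
Growth rate = 0.975406 − 1 = -0.024594 = -2.4594%

-2.46%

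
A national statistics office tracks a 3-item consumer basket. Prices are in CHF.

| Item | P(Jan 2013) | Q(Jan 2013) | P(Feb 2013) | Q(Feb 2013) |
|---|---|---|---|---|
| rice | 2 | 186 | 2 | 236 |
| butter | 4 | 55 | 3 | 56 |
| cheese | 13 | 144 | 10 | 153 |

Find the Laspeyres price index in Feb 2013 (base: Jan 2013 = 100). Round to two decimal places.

Laspeyres price index uses base-period quantities as weights.
ΣP(Feb 2013)·Q(Jan 2013) = 2×186 + 3×55 + 10×144 = 372 + 165 + 1440 = 1977
ΣP(Jan 2013)·Q(Jan 2013) = 2×186 + 4×55 + 13×144 = 372 + 220 + 1872 = 2464
Index = 1977 / 2464 × 100 = 80.2354

80.24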